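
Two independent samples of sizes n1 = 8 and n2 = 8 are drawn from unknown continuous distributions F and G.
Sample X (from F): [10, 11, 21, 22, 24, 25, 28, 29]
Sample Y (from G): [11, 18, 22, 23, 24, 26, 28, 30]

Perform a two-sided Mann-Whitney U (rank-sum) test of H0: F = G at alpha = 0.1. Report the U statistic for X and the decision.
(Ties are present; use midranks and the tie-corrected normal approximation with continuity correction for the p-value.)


Step 1: Combine and sort all 16 observations; assign midranks.
sorted (value, group): (10,X), (11,X), (11,Y), (18,Y), (21,X), (22,X), (22,Y), (23,Y), (24,X), (24,Y), (25,X), (26,Y), (28,X), (28,Y), (29,X), (30,Y)
ranks: 10->1, 11->2.5, 11->2.5, 18->4, 21->5, 22->6.5, 22->6.5, 23->8, 24->9.5, 24->9.5, 25->11, 26->12, 28->13.5, 28->13.5, 29->15, 30->16
Step 2: Rank sum for X: R1 = 1 + 2.5 + 5 + 6.5 + 9.5 + 11 + 13.5 + 15 = 64.
Step 3: U_X = R1 - n1(n1+1)/2 = 64 - 8*9/2 = 64 - 36 = 28.
       U_Y = n1*n2 - U_X = 64 - 28 = 36.
Step 4: Ties are present, so use the tie-corrected normal approximation (with continuity correction) for the p-value.
Step 5: p-value = 0.712382; compare to alpha = 0.1. fail to reject H0.

U_X = 28, p = 0.712382, fail to reject H0 at alpha = 0.1.


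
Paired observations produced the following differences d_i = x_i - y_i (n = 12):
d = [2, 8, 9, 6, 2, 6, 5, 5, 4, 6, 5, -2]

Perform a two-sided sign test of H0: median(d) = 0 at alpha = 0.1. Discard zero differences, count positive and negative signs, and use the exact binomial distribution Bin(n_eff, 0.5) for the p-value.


Step 1: Discard zero differences. Original n = 12; n_eff = number of nonzero differences = 12.
Nonzero differences (with sign): +2, +8, +9, +6, +2, +6, +5, +5, +4, +6, +5, -2
Step 2: Count signs: positive = 11, negative = 1.
Step 3: Under H0: P(positive) = 0.5, so the number of positives S ~ Bin(12, 0.5).
Step 4: Two-sided exact p-value = sum of Bin(12,0.5) probabilities at or below the observed probability = 0.006348.
Step 5: alpha = 0.1. reject H0.

n_eff = 12, pos = 11, neg = 1, p = 0.006348, reject H0.


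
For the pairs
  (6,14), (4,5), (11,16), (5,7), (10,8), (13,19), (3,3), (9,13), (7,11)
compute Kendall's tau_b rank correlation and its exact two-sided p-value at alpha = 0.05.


Step 1: Enumerate the 36 unordered pairs (i,j) with i<j and classify each by sign(x_j-x_i) * sign(y_j-y_i).
  (1,2):dx=-2,dy=-9->C; (1,3):dx=+5,dy=+2->C; (1,4):dx=-1,dy=-7->C; (1,5):dx=+4,dy=-6->D
  (1,6):dx=+7,dy=+5->C; (1,7):dx=-3,dy=-11->C; (1,8):dx=+3,dy=-1->D; (1,9):dx=+1,dy=-3->D
  (2,3):dx=+7,dy=+11->C; (2,4):dx=+1,dy=+2->C; (2,5):dx=+6,dy=+3->C; (2,6):dx=+9,dy=+14->C
  (2,7):dx=-1,dy=-2->C; (2,8):dx=+5,dy=+8->C; (2,9):dx=+3,dy=+6->C; (3,4):dx=-6,dy=-9->C
  (3,5):dx=-1,dy=-8->C; (3,6):dx=+2,dy=+3->C; (3,7):dx=-8,dy=-13->C; (3,8):dx=-2,dy=-3->C
  (3,9):dx=-4,dy=-5->C; (4,5):dx=+5,dy=+1->C; (4,6):dx=+8,dy=+12->C; (4,7):dx=-2,dy=-4->C
  (4,8):dx=+4,dy=+6->C; (4,9):dx=+2,dy=+4->C; (5,6):dx=+3,dy=+11->C; (5,7):dx=-7,dy=-5->C
  (5,8):dx=-1,dy=+5->D; (5,9):dx=-3,dy=+3->D; (6,7):dx=-10,dy=-16->C; (6,8):dx=-4,dy=-6->C
  (6,9):dx=-6,dy=-8->C; (7,8):dx=+6,dy=+10->C; (7,9):dx=+4,dy=+8->C; (8,9):dx=-2,dy=-2->C
Step 2: C = 31, D = 5, total pairs = 36.
Step 3: tau = (C - D)/(n(n-1)/2) = (31 - 5)/36 = 0.722222.
Step 4: Exact two-sided p-value (enumerate n! = 362880 permutations of y under H0): p = 0.005886.
Step 5: alpha = 0.05. reject H0.

tau_b = 0.7222 (C=31, D=5), p = 0.005886, reject H0.


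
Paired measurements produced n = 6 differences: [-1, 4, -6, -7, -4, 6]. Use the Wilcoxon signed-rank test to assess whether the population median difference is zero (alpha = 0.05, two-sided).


Step 1: Drop any zero differences (none here) and take |d_i|.
|d| = [1, 4, 6, 7, 4, 6]
Step 2: Midrank |d_i| (ties get averaged ranks).
ranks: |1|->1, |4|->2.5, |6|->4.5, |7|->6, |4|->2.5, |6|->4.5
Step 3: Attach original signs; sum ranks with positive sign and with negative sign.
W+ = 2.5 + 4.5 = 7
W- = 1 + 4.5 + 6 + 2.5 = 14
(Check: W+ + W- = 21 should equal n(n+1)/2 = 21.)
Step 4: Test statistic W = min(W+, W-) = 7.
Step 5: Ties in |d|, so use the tie-corrected normal approximation.
        E[W] = n(n+1)/4 = 6*7/4 = 10.5.
        Tie groups: |d|=4 (t=2), |d|=6 (t=2); sum(t^3 - t) = 12.
        Var[W] = n(n+1)(2n+1)/24 - sum(t^3-t)/48 = 546/24 - 12/48 = 22.5.
        z = (W - E[W]) / sqrt(Var[W]) = (7 - 10.5) / 4.7434 = -0.7379.
        Two-sided p = 2*Phi(z) = 0.460597.
Step 6: alpha = 0.05. fail to reject H0.

W+ = 7, W- = 14, W = min = 7, p = 0.460597, fail to reject H0.


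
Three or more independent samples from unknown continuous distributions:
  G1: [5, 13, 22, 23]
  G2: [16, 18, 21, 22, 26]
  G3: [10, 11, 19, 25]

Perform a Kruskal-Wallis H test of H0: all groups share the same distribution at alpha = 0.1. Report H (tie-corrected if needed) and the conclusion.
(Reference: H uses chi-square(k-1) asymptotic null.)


Step 1: Combine all N = 13 observations and assign midranks.
sorted (value, group, rank): (5,G1,1), (10,G3,2), (11,G3,3), (13,G1,4), (16,G2,5), (18,G2,6), (19,G3,7), (21,G2,8), (22,G1,9.5), (22,G2,9.5), (23,G1,11), (25,G3,12), (26,G2,13)
Step 2: Sum ranks within each group.
R_1 = 25.5 (n_1 = 4)
R_2 = 41.5 (n_2 = 5)
R_3 = 24 (n_3 = 4)
Step 3: H = 12/(N(N+1)) * sum(R_i^2/n_i) - 3(N+1)
     = 12/(13*14) * (25.5^2/4 + 41.5^2/5 + 24^2/4) - 3*14
     = 0.065934 * 651.013 - 42
     = 0.923901.
Step 4: Ties present; correction factor C = 1 - 6/(13^3 - 13) = 0.997253. Corrected H = 0.923901 / 0.997253 = 0.926446.
Step 5: Under H0, H ~ chi^2(2); p-value = 0.629252.
Step 6: alpha = 0.1. fail to reject H0.

H = 0.9264, df = 2, p = 0.629252, fail to reject H0.


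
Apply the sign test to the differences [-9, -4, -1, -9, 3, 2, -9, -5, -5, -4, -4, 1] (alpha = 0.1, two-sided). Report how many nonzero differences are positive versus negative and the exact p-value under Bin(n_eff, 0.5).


Step 1: Discard zero differences. Original n = 12; n_eff = number of nonzero differences = 12.
Nonzero differences (with sign): -9, -4, -1, -9, +3, +2, -9, -5, -5, -4, -4, +1
Step 2: Count signs: positive = 3, negative = 9.
Step 3: Under H0: P(positive) = 0.5, so the number of positives S ~ Bin(12, 0.5).
Step 4: Two-sided exact p-value = sum of Bin(12,0.5) probabilities at or below the observed probability = 0.145996.
Step 5: alpha = 0.1. fail to reject H0.

n_eff = 12, pos = 3, neg = 9, p = 0.145996, fail to reject H0.


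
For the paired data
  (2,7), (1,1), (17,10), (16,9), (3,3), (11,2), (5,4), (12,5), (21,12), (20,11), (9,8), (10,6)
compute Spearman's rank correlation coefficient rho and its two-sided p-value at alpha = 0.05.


Step 1: Rank x and y separately (midranks; no ties here).
rank(x): 2->2, 1->1, 17->10, 16->9, 3->3, 11->7, 5->4, 12->8, 21->12, 20->11, 9->5, 10->6
rank(y): 7->7, 1->1, 10->10, 9->9, 3->3, 2->2, 4->4, 5->5, 12->12, 11->11, 8->8, 6->6
Step 2: d_i = R_x(i) - R_y(i); compute d_i^2.
  (2-7)^2=25, (1-1)^2=0, (10-10)^2=0, (9-9)^2=0, (3-3)^2=0, (7-2)^2=25, (4-4)^2=0, (8-5)^2=9, (12-12)^2=0, (11-11)^2=0, (5-8)^2=9, (6-6)^2=0
sum(d^2) = 68.
Step 3: rho = 1 - 6*68 / (12*(12^2 - 1)) = 1 - 408/1716 = 0.762238.
Step 4: Under H0, t = rho * sqrt((n-2)/(1-rho^2)) = 3.7238 ~ t(10).
Step 5: Two-sided p-value from the t-distribution with 10 df = 0.003950.
Step 6: alpha = 0.05. reject H0.

rho = 0.7622, p = 0.003950, reject H0 at alpha = 0.05.


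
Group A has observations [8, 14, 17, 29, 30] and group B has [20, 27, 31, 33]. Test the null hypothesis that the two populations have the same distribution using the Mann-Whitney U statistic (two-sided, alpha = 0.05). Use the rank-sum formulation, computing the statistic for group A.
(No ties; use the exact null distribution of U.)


Step 1: Combine and sort all 9 observations; assign midranks.
sorted (value, group): (8,X), (14,X), (17,X), (20,Y), (27,Y), (29,X), (30,X), (31,Y), (33,Y)
ranks: 8->1, 14->2, 17->3, 20->4, 27->5, 29->6, 30->7, 31->8, 33->9
Step 2: Rank sum for X: R1 = 1 + 2 + 3 + 6 + 7 = 19.
Step 3: U_X = R1 - n1(n1+1)/2 = 19 - 5*6/2 = 19 - 15 = 4.
       U_Y = n1*n2 - U_X = 20 - 4 = 16.
Step 4: No ties, so the exact null distribution of U (based on enumerating the C(9,5) = 126 equally likely rank assignments) gives the two-sided p-value.
Step 5: p-value = 0.190476; compare to alpha = 0.05. fail to reject H0.

U_X = 4, p = 0.190476, fail to reject H0 at alpha = 0.05.


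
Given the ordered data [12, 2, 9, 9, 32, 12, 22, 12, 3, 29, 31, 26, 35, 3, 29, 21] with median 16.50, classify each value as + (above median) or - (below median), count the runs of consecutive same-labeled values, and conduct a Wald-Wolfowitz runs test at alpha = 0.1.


Step 1: Compute median = 16.50; label A = above, B = below.
Labels in order: BBBBABABBAAAABAA  (n_A = 8, n_B = 8)
Step 2: Count runs R = 8.
Step 3: Under H0 (random ordering), E[R] = 2*n_A*n_B/(n_A+n_B) + 1 = 2*8*8/16 + 1 = 9.0000.
        Var[R] = 2*n_A*n_B*(2*n_A*n_B - n_A - n_B) / ((n_A+n_B)^2 * (n_A+n_B-1)) = 14336/3840 = 3.7333.
        SD[R] = 1.9322.
Step 4: Continuity-corrected z = (R + 0.5 - E[R]) / SD[R] = (8 + 0.5 - 9.0000) / 1.9322 = -0.2588.
Step 5: Two-sided p-value via normal approximation = 2*(1 - Phi(|z|)) = 0.795809.
Step 6: alpha = 0.1. fail to reject H0.

R = 8, z = -0.2588, p = 0.795809, fail to reject H0.


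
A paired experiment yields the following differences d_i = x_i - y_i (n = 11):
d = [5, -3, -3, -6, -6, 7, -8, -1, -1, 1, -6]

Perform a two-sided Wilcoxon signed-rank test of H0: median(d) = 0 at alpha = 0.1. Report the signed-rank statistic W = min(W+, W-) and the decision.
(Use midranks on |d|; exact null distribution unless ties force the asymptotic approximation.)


Step 1: Drop any zero differences (none here) and take |d_i|.
|d| = [5, 3, 3, 6, 6, 7, 8, 1, 1, 1, 6]
Step 2: Midrank |d_i| (ties get averaged ranks).
ranks: |5|->6, |3|->4.5, |3|->4.5, |6|->8, |6|->8, |7|->10, |8|->11, |1|->2, |1|->2, |1|->2, |6|->8
Step 3: Attach original signs; sum ranks with positive sign and with negative sign.
W+ = 6 + 10 + 2 = 18
W- = 4.5 + 4.5 + 8 + 8 + 11 + 2 + 2 + 8 = 48
(Check: W+ + W- = 66 should equal n(n+1)/2 = 66.)
Step 4: Test statistic W = min(W+, W-) = 18.
Step 5: Ties in |d|, so use the tie-corrected normal approximation.
        E[W] = n(n+1)/4 = 11*12/4 = 33.
        Tie groups: |d|=1 (t=3), |d|=3 (t=2), |d|=6 (t=3); sum(t^3 - t) = 54.
        Var[W] = n(n+1)(2n+1)/24 - sum(t^3-t)/48 = 3036/24 - 54/48 = 125.375.
        z = (W - E[W]) / sqrt(Var[W]) = (18 - 33) / 11.1971 = -1.3396.
        Two-sided p = 2*Phi(z) = 0.180365.
Step 6: alpha = 0.1. fail to reject H0.

W+ = 18, W- = 48, W = min = 18, p = 0.180365, fail to reject H0.


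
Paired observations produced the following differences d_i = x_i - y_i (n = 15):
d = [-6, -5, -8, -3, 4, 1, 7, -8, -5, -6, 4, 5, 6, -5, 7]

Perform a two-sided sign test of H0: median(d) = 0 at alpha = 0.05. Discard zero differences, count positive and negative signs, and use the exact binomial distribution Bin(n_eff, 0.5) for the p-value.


Step 1: Discard zero differences. Original n = 15; n_eff = number of nonzero differences = 15.
Nonzero differences (with sign): -6, -5, -8, -3, +4, +1, +7, -8, -5, -6, +4, +5, +6, -5, +7
Step 2: Count signs: positive = 7, negative = 8.
Step 3: Under H0: P(positive) = 0.5, so the number of positives S ~ Bin(15, 0.5).
Step 4: Two-sided exact p-value = sum of Bin(15,0.5) probabilities at or below the observed probability = 1.000000.
Step 5: alpha = 0.05. fail to reject H0.

n_eff = 15, pos = 7, neg = 8, p = 1.000000, fail to reject H0.


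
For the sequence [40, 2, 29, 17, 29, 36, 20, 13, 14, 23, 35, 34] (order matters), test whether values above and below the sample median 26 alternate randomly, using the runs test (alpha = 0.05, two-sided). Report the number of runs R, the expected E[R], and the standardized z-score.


Step 1: Compute median = 26; label A = above, B = below.
Labels in order: ABABAABBBBAA  (n_A = 6, n_B = 6)
Step 2: Count runs R = 7.
Step 3: Under H0 (random ordering), E[R] = 2*n_A*n_B/(n_A+n_B) + 1 = 2*6*6/12 + 1 = 7.0000.
        Var[R] = 2*n_A*n_B*(2*n_A*n_B - n_A - n_B) / ((n_A+n_B)^2 * (n_A+n_B-1)) = 4320/1584 = 2.7273.
        SD[R] = 1.6514.
Step 4: R = E[R], so z = 0 with no continuity correction.
Step 5: Two-sided p-value via normal approximation = 2*(1 - Phi(|z|)) = 1.000000.
Step 6: alpha = 0.05. fail to reject H0.

R = 7, z = 0.0000, p = 1.000000, fail to reject H0.


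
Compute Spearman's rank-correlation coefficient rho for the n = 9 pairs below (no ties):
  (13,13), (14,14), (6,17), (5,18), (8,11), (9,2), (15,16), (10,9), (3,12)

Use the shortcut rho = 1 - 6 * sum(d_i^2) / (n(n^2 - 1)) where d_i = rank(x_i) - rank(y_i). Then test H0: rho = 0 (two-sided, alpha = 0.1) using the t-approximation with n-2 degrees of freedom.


Step 1: Rank x and y separately (midranks; no ties here).
rank(x): 13->7, 14->8, 6->3, 5->2, 8->4, 9->5, 15->9, 10->6, 3->1
rank(y): 13->5, 14->6, 17->8, 18->9, 11->3, 2->1, 16->7, 9->2, 12->4
Step 2: d_i = R_x(i) - R_y(i); compute d_i^2.
  (7-5)^2=4, (8-6)^2=4, (3-8)^2=25, (2-9)^2=49, (4-3)^2=1, (5-1)^2=16, (9-7)^2=4, (6-2)^2=16, (1-4)^2=9
sum(d^2) = 128.
Step 3: rho = 1 - 6*128 / (9*(9^2 - 1)) = 1 - 768/720 = -0.066667.
Step 4: Under H0, t = rho * sqrt((n-2)/(1-rho^2)) = -0.1768 ~ t(7).
Step 5: Two-sided p-value from the t-distribution with 7 df = 0.864690.
Step 6: alpha = 0.1. fail to reject H0.

rho = -0.0667, p = 0.864690, fail to reject H0 at alpha = 0.1.


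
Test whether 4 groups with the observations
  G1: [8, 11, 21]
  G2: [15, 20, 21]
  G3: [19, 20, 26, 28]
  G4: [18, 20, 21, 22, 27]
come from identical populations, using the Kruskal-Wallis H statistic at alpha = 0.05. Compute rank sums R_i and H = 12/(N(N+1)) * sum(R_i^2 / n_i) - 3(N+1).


Step 1: Combine all N = 15 observations and assign midranks.
sorted (value, group, rank): (8,G1,1), (11,G1,2), (15,G2,3), (18,G4,4), (19,G3,5), (20,G2,7), (20,G3,7), (20,G4,7), (21,G1,10), (21,G2,10), (21,G4,10), (22,G4,12), (26,G3,13), (27,G4,14), (28,G3,15)
Step 2: Sum ranks within each group.
R_1 = 13 (n_1 = 3)
R_2 = 20 (n_2 = 3)
R_3 = 40 (n_3 = 4)
R_4 = 47 (n_4 = 5)
Step 3: H = 12/(N(N+1)) * sum(R_i^2/n_i) - 3(N+1)
     = 12/(15*16) * (13^2/3 + 20^2/3 + 40^2/4 + 47^2/5) - 3*16
     = 0.050000 * 1031.47 - 48
     = 3.573333.
Step 4: Ties present; correction factor C = 1 - 48/(15^3 - 15) = 0.985714. Corrected H = 3.573333 / 0.985714 = 3.625121.
Step 5: Under H0, H ~ chi^2(3); p-value = 0.304893.
Step 6: alpha = 0.05. fail to reject H0.

H = 3.6251, df = 3, p = 0.304893, fail to reject H0.


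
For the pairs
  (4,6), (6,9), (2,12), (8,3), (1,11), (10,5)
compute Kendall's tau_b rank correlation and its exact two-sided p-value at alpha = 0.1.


Step 1: Enumerate the 15 unordered pairs (i,j) with i<j and classify each by sign(x_j-x_i) * sign(y_j-y_i).
  (1,2):dx=+2,dy=+3->C; (1,3):dx=-2,dy=+6->D; (1,4):dx=+4,dy=-3->D; (1,5):dx=-3,dy=+5->D
  (1,6):dx=+6,dy=-1->D; (2,3):dx=-4,dy=+3->D; (2,4):dx=+2,dy=-6->D; (2,5):dx=-5,dy=+2->D
  (2,6):dx=+4,dy=-4->D; (3,4):dx=+6,dy=-9->D; (3,5):dx=-1,dy=-1->C; (3,6):dx=+8,dy=-7->D
  (4,5):dx=-7,dy=+8->D; (4,6):dx=+2,dy=+2->C; (5,6):dx=+9,dy=-6->D
Step 2: C = 3, D = 12, total pairs = 15.
Step 3: tau = (C - D)/(n(n-1)/2) = (3 - 12)/15 = -0.600000.
Step 4: Exact two-sided p-value (enumerate n! = 720 permutations of y under H0): p = 0.136111.
Step 5: alpha = 0.1. fail to reject H0.

tau_b = -0.6000 (C=3, D=12), p = 0.136111, fail to reject H0.


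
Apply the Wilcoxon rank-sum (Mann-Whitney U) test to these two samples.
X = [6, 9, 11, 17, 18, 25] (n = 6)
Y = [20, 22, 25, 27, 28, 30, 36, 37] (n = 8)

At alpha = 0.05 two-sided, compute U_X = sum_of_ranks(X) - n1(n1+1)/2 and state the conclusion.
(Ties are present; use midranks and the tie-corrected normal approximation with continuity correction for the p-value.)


Step 1: Combine and sort all 14 observations; assign midranks.
sorted (value, group): (6,X), (9,X), (11,X), (17,X), (18,X), (20,Y), (22,Y), (25,X), (25,Y), (27,Y), (28,Y), (30,Y), (36,Y), (37,Y)
ranks: 6->1, 9->2, 11->3, 17->4, 18->5, 20->6, 22->7, 25->8.5, 25->8.5, 27->10, 28->11, 30->12, 36->13, 37->14
Step 2: Rank sum for X: R1 = 1 + 2 + 3 + 4 + 5 + 8.5 = 23.5.
Step 3: U_X = R1 - n1(n1+1)/2 = 23.5 - 6*7/2 = 23.5 - 21 = 2.5.
       U_Y = n1*n2 - U_X = 48 - 2.5 = 45.5.
Step 4: Ties are present, so use the tie-corrected normal approximation (with continuity correction) for the p-value.
Step 5: p-value = 0.006646; compare to alpha = 0.05. reject H0.

U_X = 2.5, p = 0.006646, reject H0 at alpha = 0.05.


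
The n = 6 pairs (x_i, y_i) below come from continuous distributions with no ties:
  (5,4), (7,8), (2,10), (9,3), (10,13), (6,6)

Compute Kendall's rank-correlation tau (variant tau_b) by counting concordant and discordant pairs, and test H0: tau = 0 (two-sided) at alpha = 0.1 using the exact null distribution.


Step 1: Enumerate the 15 unordered pairs (i,j) with i<j and classify each by sign(x_j-x_i) * sign(y_j-y_i).
  (1,2):dx=+2,dy=+4->C; (1,3):dx=-3,dy=+6->D; (1,4):dx=+4,dy=-1->D; (1,5):dx=+5,dy=+9->C
  (1,6):dx=+1,dy=+2->C; (2,3):dx=-5,dy=+2->D; (2,4):dx=+2,dy=-5->D; (2,5):dx=+3,dy=+5->C
  (2,6):dx=-1,dy=-2->C; (3,4):dx=+7,dy=-7->D; (3,5):dx=+8,dy=+3->C; (3,6):dx=+4,dy=-4->D
  (4,5):dx=+1,dy=+10->C; (4,6):dx=-3,dy=+3->D; (5,6):dx=-4,dy=-7->C
Step 2: C = 8, D = 7, total pairs = 15.
Step 3: tau = (C - D)/(n(n-1)/2) = (8 - 7)/15 = 0.066667.
Step 4: Exact two-sided p-value (enumerate n! = 720 permutations of y under H0): p = 1.000000.
Step 5: alpha = 0.1. fail to reject H0.

tau_b = 0.0667 (C=8, D=7), p = 1.000000, fail to reject H0.


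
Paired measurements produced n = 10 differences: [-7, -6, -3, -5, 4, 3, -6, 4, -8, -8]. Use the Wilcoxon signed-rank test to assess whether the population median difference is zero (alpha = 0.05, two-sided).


Step 1: Drop any zero differences (none here) and take |d_i|.
|d| = [7, 6, 3, 5, 4, 3, 6, 4, 8, 8]
Step 2: Midrank |d_i| (ties get averaged ranks).
ranks: |7|->8, |6|->6.5, |3|->1.5, |5|->5, |4|->3.5, |3|->1.5, |6|->6.5, |4|->3.5, |8|->9.5, |8|->9.5
Step 3: Attach original signs; sum ranks with positive sign and with negative sign.
W+ = 3.5 + 1.5 + 3.5 = 8.5
W- = 8 + 6.5 + 1.5 + 5 + 6.5 + 9.5 + 9.5 = 46.5
(Check: W+ + W- = 55 should equal n(n+1)/2 = 55.)
Step 4: Test statistic W = min(W+, W-) = 8.5.
Step 5: Ties in |d|, so use the tie-corrected normal approximation.
        E[W] = n(n+1)/4 = 10*11/4 = 27.5.
        Tie groups: |d|=3 (t=2), |d|=4 (t=2), |d|=6 (t=2), |d|=8 (t=2); sum(t^3 - t) = 24.
        Var[W] = n(n+1)(2n+1)/24 - sum(t^3-t)/48 = 2310/24 - 24/48 = 95.75.
        z = (W - E[W]) / sqrt(Var[W]) = (8.5 - 27.5) / 9.7852 = -1.9417.
        Two-sided p = 2*Phi(z) = 0.052172.
Step 6: alpha = 0.05. fail to reject H0.

W+ = 8.5, W- = 46.5, W = min = 8.5, p = 0.052172, fail to reject H0.


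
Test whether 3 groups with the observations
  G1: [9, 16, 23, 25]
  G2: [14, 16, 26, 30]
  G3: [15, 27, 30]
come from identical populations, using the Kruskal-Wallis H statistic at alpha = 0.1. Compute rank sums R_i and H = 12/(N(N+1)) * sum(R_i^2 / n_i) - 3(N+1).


Step 1: Combine all N = 11 observations and assign midranks.
sorted (value, group, rank): (9,G1,1), (14,G2,2), (15,G3,3), (16,G1,4.5), (16,G2,4.5), (23,G1,6), (25,G1,7), (26,G2,8), (27,G3,9), (30,G2,10.5), (30,G3,10.5)
Step 2: Sum ranks within each group.
R_1 = 18.5 (n_1 = 4)
R_2 = 25 (n_2 = 4)
R_3 = 22.5 (n_3 = 3)
Step 3: H = 12/(N(N+1)) * sum(R_i^2/n_i) - 3(N+1)
     = 12/(11*12) * (18.5^2/4 + 25^2/4 + 22.5^2/3) - 3*12
     = 0.090909 * 410.562 - 36
     = 1.323864.
Step 4: Ties present; correction factor C = 1 - 12/(11^3 - 11) = 0.990909. Corrected H = 1.323864 / 0.990909 = 1.336009.
Step 5: Under H0, H ~ chi^2(2); p-value = 0.512731.
Step 6: alpha = 0.1. fail to reject H0.

H = 1.3360, df = 2, p = 0.512731, fail to reject H0.


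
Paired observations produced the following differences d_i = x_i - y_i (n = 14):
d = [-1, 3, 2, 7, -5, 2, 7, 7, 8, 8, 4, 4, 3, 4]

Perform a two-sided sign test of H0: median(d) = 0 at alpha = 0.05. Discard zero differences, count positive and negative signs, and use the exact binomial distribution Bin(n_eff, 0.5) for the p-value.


Step 1: Discard zero differences. Original n = 14; n_eff = number of nonzero differences = 14.
Nonzero differences (with sign): -1, +3, +2, +7, -5, +2, +7, +7, +8, +8, +4, +4, +3, +4
Step 2: Count signs: positive = 12, negative = 2.
Step 3: Under H0: P(positive) = 0.5, so the number of positives S ~ Bin(14, 0.5).
Step 4: Two-sided exact p-value = sum of Bin(14,0.5) probabilities at or below the observed probability = 0.012939.
Step 5: alpha = 0.05. reject H0.

n_eff = 14, pos = 12, neg = 2, p = 0.012939, reject H0.


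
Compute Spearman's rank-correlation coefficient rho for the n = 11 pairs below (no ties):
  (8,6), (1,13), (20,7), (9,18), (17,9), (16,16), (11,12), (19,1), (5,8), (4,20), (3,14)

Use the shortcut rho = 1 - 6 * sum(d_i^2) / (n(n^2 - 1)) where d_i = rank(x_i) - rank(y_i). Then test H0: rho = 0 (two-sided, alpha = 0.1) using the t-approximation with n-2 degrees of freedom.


Step 1: Rank x and y separately (midranks; no ties here).
rank(x): 8->5, 1->1, 20->11, 9->6, 17->9, 16->8, 11->7, 19->10, 5->4, 4->3, 3->2
rank(y): 6->2, 13->7, 7->3, 18->10, 9->5, 16->9, 12->6, 1->1, 8->4, 20->11, 14->8
Step 2: d_i = R_x(i) - R_y(i); compute d_i^2.
  (5-2)^2=9, (1-7)^2=36, (11-3)^2=64, (6-10)^2=16, (9-5)^2=16, (8-9)^2=1, (7-6)^2=1, (10-1)^2=81, (4-4)^2=0, (3-11)^2=64, (2-8)^2=36
sum(d^2) = 324.
Step 3: rho = 1 - 6*324 / (11*(11^2 - 1)) = 1 - 1944/1320 = -0.472727.
Step 4: Under H0, t = rho * sqrt((n-2)/(1-rho^2)) = -1.6094 ~ t(9).
Step 5: Two-sided p-value from the t-distribution with 9 df = 0.141999.
Step 6: alpha = 0.1. fail to reject H0.

rho = -0.4727, p = 0.141999, fail to reject H0 at alpha = 0.1.


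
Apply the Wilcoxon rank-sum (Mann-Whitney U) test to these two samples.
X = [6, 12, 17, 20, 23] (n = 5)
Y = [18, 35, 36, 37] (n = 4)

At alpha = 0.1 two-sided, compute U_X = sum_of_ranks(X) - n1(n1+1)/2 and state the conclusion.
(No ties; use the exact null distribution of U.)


Step 1: Combine and sort all 9 observations; assign midranks.
sorted (value, group): (6,X), (12,X), (17,X), (18,Y), (20,X), (23,X), (35,Y), (36,Y), (37,Y)
ranks: 6->1, 12->2, 17->3, 18->4, 20->5, 23->6, 35->7, 36->8, 37->9
Step 2: Rank sum for X: R1 = 1 + 2 + 3 + 5 + 6 = 17.
Step 3: U_X = R1 - n1(n1+1)/2 = 17 - 5*6/2 = 17 - 15 = 2.
       U_Y = n1*n2 - U_X = 20 - 2 = 18.
Step 4: No ties, so the exact null distribution of U (based on enumerating the C(9,5) = 126 equally likely rank assignments) gives the two-sided p-value.
Step 5: p-value = 0.063492; compare to alpha = 0.1. reject H0.

U_X = 2, p = 0.063492, reject H0 at alpha = 0.1.


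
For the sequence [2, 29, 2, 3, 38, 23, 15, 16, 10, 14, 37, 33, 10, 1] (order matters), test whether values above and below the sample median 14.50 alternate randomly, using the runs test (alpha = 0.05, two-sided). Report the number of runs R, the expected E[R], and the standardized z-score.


Step 1: Compute median = 14.50; label A = above, B = below.
Labels in order: BABBAAAABBAABB  (n_A = 7, n_B = 7)
Step 2: Count runs R = 7.
Step 3: Under H0 (random ordering), E[R] = 2*n_A*n_B/(n_A+n_B) + 1 = 2*7*7/14 + 1 = 8.0000.
        Var[R] = 2*n_A*n_B*(2*n_A*n_B - n_A - n_B) / ((n_A+n_B)^2 * (n_A+n_B-1)) = 8232/2548 = 3.2308.
        SD[R] = 1.7974.
Step 4: Continuity-corrected z = (R + 0.5 - E[R]) / SD[R] = (7 + 0.5 - 8.0000) / 1.7974 = -0.2782.
Step 5: Two-sided p-value via normal approximation = 2*(1 - Phi(|z|)) = 0.780879.
Step 6: alpha = 0.05. fail to reject H0.

R = 7, z = -0.2782, p = 0.780879, fail to reject H0.


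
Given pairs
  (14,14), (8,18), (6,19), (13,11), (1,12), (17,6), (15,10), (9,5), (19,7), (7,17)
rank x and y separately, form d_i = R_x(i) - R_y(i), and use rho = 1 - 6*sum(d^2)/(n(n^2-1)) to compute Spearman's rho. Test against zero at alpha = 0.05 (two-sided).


Step 1: Rank x and y separately (midranks; no ties here).
rank(x): 14->7, 8->4, 6->2, 13->6, 1->1, 17->9, 15->8, 9->5, 19->10, 7->3
rank(y): 14->7, 18->9, 19->10, 11->5, 12->6, 6->2, 10->4, 5->1, 7->3, 17->8
Step 2: d_i = R_x(i) - R_y(i); compute d_i^2.
  (7-7)^2=0, (4-9)^2=25, (2-10)^2=64, (6-5)^2=1, (1-6)^2=25, (9-2)^2=49, (8-4)^2=16, (5-1)^2=16, (10-3)^2=49, (3-8)^2=25
sum(d^2) = 270.
Step 3: rho = 1 - 6*270 / (10*(10^2 - 1)) = 1 - 1620/990 = -0.636364.
Step 4: Under H0, t = rho * sqrt((n-2)/(1-rho^2)) = -2.3333 ~ t(8).
Step 5: Two-sided p-value from the t-distribution with 8 df = 0.047912.
Step 6: alpha = 0.05. reject H0.

rho = -0.6364, p = 0.047912, reject H0 at alpha = 0.05.


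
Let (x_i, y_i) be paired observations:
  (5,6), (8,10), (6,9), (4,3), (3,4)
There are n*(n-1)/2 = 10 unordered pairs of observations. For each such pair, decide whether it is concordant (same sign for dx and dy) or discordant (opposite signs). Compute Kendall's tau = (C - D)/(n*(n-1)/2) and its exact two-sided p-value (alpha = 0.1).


Step 1: Enumerate the 10 unordered pairs (i,j) with i<j and classify each by sign(x_j-x_i) * sign(y_j-y_i).
  (1,2):dx=+3,dy=+4->C; (1,3):dx=+1,dy=+3->C; (1,4):dx=-1,dy=-3->C; (1,5):dx=-2,dy=-2->C
  (2,3):dx=-2,dy=-1->C; (2,4):dx=-4,dy=-7->C; (2,5):dx=-5,dy=-6->C; (3,4):dx=-2,dy=-6->C
  (3,5):dx=-3,dy=-5->C; (4,5):dx=-1,dy=+1->D
Step 2: C = 9, D = 1, total pairs = 10.
Step 3: tau = (C - D)/(n(n-1)/2) = (9 - 1)/10 = 0.800000.
Step 4: Exact two-sided p-value (enumerate n! = 120 permutations of y under H0): p = 0.083333.
Step 5: alpha = 0.1. reject H0.

tau_b = 0.8000 (C=9, D=1), p = 0.083333, reject H0.


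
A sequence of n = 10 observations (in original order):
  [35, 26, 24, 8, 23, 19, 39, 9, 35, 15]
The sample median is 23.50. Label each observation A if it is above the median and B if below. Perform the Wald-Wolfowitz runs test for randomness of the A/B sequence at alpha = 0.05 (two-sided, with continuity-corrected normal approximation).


Step 1: Compute median = 23.50; label A = above, B = below.
Labels in order: AAABBBABAB  (n_A = 5, n_B = 5)
Step 2: Count runs R = 6.
Step 3: Under H0 (random ordering), E[R] = 2*n_A*n_B/(n_A+n_B) + 1 = 2*5*5/10 + 1 = 6.0000.
        Var[R] = 2*n_A*n_B*(2*n_A*n_B - n_A - n_B) / ((n_A+n_B)^2 * (n_A+n_B-1)) = 2000/900 = 2.2222.
        SD[R] = 1.4907.
Step 4: R = E[R], so z = 0 with no continuity correction.
Step 5: Two-sided p-value via normal approximation = 2*(1 - Phi(|z|)) = 1.000000.
Step 6: alpha = 0.05. fail to reject H0.

R = 6, z = 0.0000, p = 1.000000, fail to reject H0.


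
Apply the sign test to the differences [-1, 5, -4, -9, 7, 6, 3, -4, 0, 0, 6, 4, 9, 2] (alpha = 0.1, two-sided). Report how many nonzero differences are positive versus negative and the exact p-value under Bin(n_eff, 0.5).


Step 1: Discard zero differences. Original n = 14; n_eff = number of nonzero differences = 12.
Nonzero differences (with sign): -1, +5, -4, -9, +7, +6, +3, -4, +6, +4, +9, +2
Step 2: Count signs: positive = 8, negative = 4.
Step 3: Under H0: P(positive) = 0.5, so the number of positives S ~ Bin(12, 0.5).
Step 4: Two-sided exact p-value = sum of Bin(12,0.5) probabilities at or below the observed probability = 0.387695.
Step 5: alpha = 0.1. fail to reject H0.

n_eff = 12, pos = 8, neg = 4, p = 0.387695, fail to reject H0.


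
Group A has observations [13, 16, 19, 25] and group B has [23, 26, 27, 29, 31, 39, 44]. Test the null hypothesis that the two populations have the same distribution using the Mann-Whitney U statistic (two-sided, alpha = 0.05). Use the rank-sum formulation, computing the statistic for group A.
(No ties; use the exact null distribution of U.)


Step 1: Combine and sort all 11 observations; assign midranks.
sorted (value, group): (13,X), (16,X), (19,X), (23,Y), (25,X), (26,Y), (27,Y), (29,Y), (31,Y), (39,Y), (44,Y)
ranks: 13->1, 16->2, 19->3, 23->4, 25->5, 26->6, 27->7, 29->8, 31->9, 39->10, 44->11
Step 2: Rank sum for X: R1 = 1 + 2 + 3 + 5 = 11.
Step 3: U_X = R1 - n1(n1+1)/2 = 11 - 4*5/2 = 11 - 10 = 1.
       U_Y = n1*n2 - U_X = 28 - 1 = 27.
Step 4: No ties, so the exact null distribution of U (based on enumerating the C(11,4) = 330 equally likely rank assignments) gives the two-sided p-value.
Step 5: p-value = 0.012121; compare to alpha = 0.05. reject H0.

U_X = 1, p = 0.012121, reject H0 at alpha = 0.05.


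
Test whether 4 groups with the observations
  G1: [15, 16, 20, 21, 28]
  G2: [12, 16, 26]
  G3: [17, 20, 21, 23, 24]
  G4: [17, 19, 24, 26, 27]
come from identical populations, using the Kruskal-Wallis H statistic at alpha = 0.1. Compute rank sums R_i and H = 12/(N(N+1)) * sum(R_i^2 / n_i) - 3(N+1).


Step 1: Combine all N = 18 observations and assign midranks.
sorted (value, group, rank): (12,G2,1), (15,G1,2), (16,G1,3.5), (16,G2,3.5), (17,G3,5.5), (17,G4,5.5), (19,G4,7), (20,G1,8.5), (20,G3,8.5), (21,G1,10.5), (21,G3,10.5), (23,G3,12), (24,G3,13.5), (24,G4,13.5), (26,G2,15.5), (26,G4,15.5), (27,G4,17), (28,G1,18)
Step 2: Sum ranks within each group.
R_1 = 42.5 (n_1 = 5)
R_2 = 20 (n_2 = 3)
R_3 = 50 (n_3 = 5)
R_4 = 58.5 (n_4 = 5)
Step 3: H = 12/(N(N+1)) * sum(R_i^2/n_i) - 3(N+1)
     = 12/(18*19) * (42.5^2/5 + 20^2/3 + 50^2/5 + 58.5^2/5) - 3*19
     = 0.035088 * 1679.03 - 57
     = 1.913450.
Step 4: Ties present; correction factor C = 1 - 36/(18^3 - 18) = 0.993808. Corrected H = 1.913450 / 0.993808 = 1.925372.
Step 5: Under H0, H ~ chi^2(3); p-value = 0.588040.
Step 6: alpha = 0.1. fail to reject H0.

H = 1.9254, df = 3, p = 0.588040, fail to reject H0.


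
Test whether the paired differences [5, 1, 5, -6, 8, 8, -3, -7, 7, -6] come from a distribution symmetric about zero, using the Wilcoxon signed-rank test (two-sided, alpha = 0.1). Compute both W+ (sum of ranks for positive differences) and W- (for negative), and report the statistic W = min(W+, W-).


Step 1: Drop any zero differences (none here) and take |d_i|.
|d| = [5, 1, 5, 6, 8, 8, 3, 7, 7, 6]
Step 2: Midrank |d_i| (ties get averaged ranks).
ranks: |5|->3.5, |1|->1, |5|->3.5, |6|->5.5, |8|->9.5, |8|->9.5, |3|->2, |7|->7.5, |7|->7.5, |6|->5.5
Step 3: Attach original signs; sum ranks with positive sign and with negative sign.
W+ = 3.5 + 1 + 3.5 + 9.5 + 9.5 + 7.5 = 34.5
W- = 5.5 + 2 + 7.5 + 5.5 = 20.5
(Check: W+ + W- = 55 should equal n(n+1)/2 = 55.)
Step 4: Test statistic W = min(W+, W-) = 20.5.
Step 5: Ties in |d|, so use the tie-corrected normal approximation.
        E[W] = n(n+1)/4 = 10*11/4 = 27.5.
        Tie groups: |d|=5 (t=2), |d|=6 (t=2), |d|=7 (t=2), |d|=8 (t=2); sum(t^3 - t) = 24.
        Var[W] = n(n+1)(2n+1)/24 - sum(t^3-t)/48 = 2310/24 - 24/48 = 95.75.
        z = (W - E[W]) / sqrt(Var[W]) = (20.5 - 27.5) / 9.7852 = -0.7154.
        Two-sided p = 2*Phi(z) = 0.474383.
Step 6: alpha = 0.1. fail to reject H0.

W+ = 34.5, W- = 20.5, W = min = 20.5, p = 0.474383, fail to reject H0.


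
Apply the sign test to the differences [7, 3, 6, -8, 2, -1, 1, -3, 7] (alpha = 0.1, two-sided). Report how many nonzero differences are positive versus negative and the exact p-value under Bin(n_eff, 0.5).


Step 1: Discard zero differences. Original n = 9; n_eff = number of nonzero differences = 9.
Nonzero differences (with sign): +7, +3, +6, -8, +2, -1, +1, -3, +7
Step 2: Count signs: positive = 6, negative = 3.
Step 3: Under H0: P(positive) = 0.5, so the number of positives S ~ Bin(9, 0.5).
Step 4: Two-sided exact p-value = sum of Bin(9,0.5) probabilities at or below the observed probability = 0.507812.
Step 5: alpha = 0.1. fail to reject H0.

n_eff = 9, pos = 6, neg = 3, p = 0.507812, fail to reject H0.


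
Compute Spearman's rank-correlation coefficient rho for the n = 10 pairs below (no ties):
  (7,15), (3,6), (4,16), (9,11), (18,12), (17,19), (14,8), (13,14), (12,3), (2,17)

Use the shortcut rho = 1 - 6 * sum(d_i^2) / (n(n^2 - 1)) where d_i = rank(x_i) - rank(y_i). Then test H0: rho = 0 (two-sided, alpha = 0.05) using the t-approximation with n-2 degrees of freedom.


Step 1: Rank x and y separately (midranks; no ties here).
rank(x): 7->4, 3->2, 4->3, 9->5, 18->10, 17->9, 14->8, 13->7, 12->6, 2->1
rank(y): 15->7, 6->2, 16->8, 11->4, 12->5, 19->10, 8->3, 14->6, 3->1, 17->9
Step 2: d_i = R_x(i) - R_y(i); compute d_i^2.
  (4-7)^2=9, (2-2)^2=0, (3-8)^2=25, (5-4)^2=1, (10-5)^2=25, (9-10)^2=1, (8-3)^2=25, (7-6)^2=1, (6-1)^2=25, (1-9)^2=64
sum(d^2) = 176.
Step 3: rho = 1 - 6*176 / (10*(10^2 - 1)) = 1 - 1056/990 = -0.066667.
Step 4: Under H0, t = rho * sqrt((n-2)/(1-rho^2)) = -0.1890 ~ t(8).
Step 5: Two-sided p-value from the t-distribution with 8 df = 0.854813.
Step 6: alpha = 0.05. fail to reject H0.

rho = -0.0667, p = 0.854813, fail to reject H0 at alpha = 0.05.


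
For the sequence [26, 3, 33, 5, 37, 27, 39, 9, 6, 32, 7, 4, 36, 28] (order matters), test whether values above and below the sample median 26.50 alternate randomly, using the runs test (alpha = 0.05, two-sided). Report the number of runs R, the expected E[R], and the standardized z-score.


Step 1: Compute median = 26.50; label A = above, B = below.
Labels in order: BBABAAABBABBAA  (n_A = 7, n_B = 7)
Step 2: Count runs R = 8.
Step 3: Under H0 (random ordering), E[R] = 2*n_A*n_B/(n_A+n_B) + 1 = 2*7*7/14 + 1 = 8.0000.
        Var[R] = 2*n_A*n_B*(2*n_A*n_B - n_A - n_B) / ((n_A+n_B)^2 * (n_A+n_B-1)) = 8232/2548 = 3.2308.
        SD[R] = 1.7974.
Step 4: R = E[R], so z = 0 with no continuity correction.
Step 5: Two-sided p-value via normal approximation = 2*(1 - Phi(|z|)) = 1.000000.
Step 6: alpha = 0.05. fail to reject H0.

R = 8, z = 0.0000, p = 1.000000, fail to reject H0.


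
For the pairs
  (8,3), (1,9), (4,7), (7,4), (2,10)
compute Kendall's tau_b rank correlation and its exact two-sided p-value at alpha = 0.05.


Step 1: Enumerate the 10 unordered pairs (i,j) with i<j and classify each by sign(x_j-x_i) * sign(y_j-y_i).
  (1,2):dx=-7,dy=+6->D; (1,3):dx=-4,dy=+4->D; (1,4):dx=-1,dy=+1->D; (1,5):dx=-6,dy=+7->D
  (2,3):dx=+3,dy=-2->D; (2,4):dx=+6,dy=-5->D; (2,5):dx=+1,dy=+1->C; (3,4):dx=+3,dy=-3->D
  (3,5):dx=-2,dy=+3->D; (4,5):dx=-5,dy=+6->D
Step 2: C = 1, D = 9, total pairs = 10.
Step 3: tau = (C - D)/(n(n-1)/2) = (1 - 9)/10 = -0.800000.
Step 4: Exact two-sided p-value (enumerate n! = 120 permutations of y under H0): p = 0.083333.
Step 5: alpha = 0.05. fail to reject H0.

tau_b = -0.8000 (C=1, D=9), p = 0.083333, fail to reject H0.


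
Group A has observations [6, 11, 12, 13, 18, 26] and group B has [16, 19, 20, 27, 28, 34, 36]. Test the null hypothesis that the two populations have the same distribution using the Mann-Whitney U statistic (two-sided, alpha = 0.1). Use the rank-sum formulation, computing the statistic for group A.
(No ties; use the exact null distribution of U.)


Step 1: Combine and sort all 13 observations; assign midranks.
sorted (value, group): (6,X), (11,X), (12,X), (13,X), (16,Y), (18,X), (19,Y), (20,Y), (26,X), (27,Y), (28,Y), (34,Y), (36,Y)
ranks: 6->1, 11->2, 12->3, 13->4, 16->5, 18->6, 19->7, 20->8, 26->9, 27->10, 28->11, 34->12, 36->13
Step 2: Rank sum for X: R1 = 1 + 2 + 3 + 4 + 6 + 9 = 25.
Step 3: U_X = R1 - n1(n1+1)/2 = 25 - 6*7/2 = 25 - 21 = 4.
       U_Y = n1*n2 - U_X = 42 - 4 = 38.
Step 4: No ties, so the exact null distribution of U (based on enumerating the C(13,6) = 1716 equally likely rank assignments) gives the two-sided p-value.
Step 5: p-value = 0.013986; compare to alpha = 0.1. reject H0.

U_X = 4, p = 0.013986, reject H0 at alpha = 0.1.


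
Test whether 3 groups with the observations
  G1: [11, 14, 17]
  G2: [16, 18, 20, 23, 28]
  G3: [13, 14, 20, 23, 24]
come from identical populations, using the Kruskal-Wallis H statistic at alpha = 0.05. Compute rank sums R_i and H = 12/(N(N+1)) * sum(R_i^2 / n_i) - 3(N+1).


Step 1: Combine all N = 13 observations and assign midranks.
sorted (value, group, rank): (11,G1,1), (13,G3,2), (14,G1,3.5), (14,G3,3.5), (16,G2,5), (17,G1,6), (18,G2,7), (20,G2,8.5), (20,G3,8.5), (23,G2,10.5), (23,G3,10.5), (24,G3,12), (28,G2,13)
Step 2: Sum ranks within each group.
R_1 = 10.5 (n_1 = 3)
R_2 = 44 (n_2 = 5)
R_3 = 36.5 (n_3 = 5)
Step 3: H = 12/(N(N+1)) * sum(R_i^2/n_i) - 3(N+1)
     = 12/(13*14) * (10.5^2/3 + 44^2/5 + 36.5^2/5) - 3*14
     = 0.065934 * 690.4 - 42
     = 3.520879.
Step 4: Ties present; correction factor C = 1 - 18/(13^3 - 13) = 0.991758. Corrected H = 3.520879 / 0.991758 = 3.550139.
Step 5: Under H0, H ~ chi^2(2); p-value = 0.169472.
Step 6: alpha = 0.05. fail to reject H0.

H = 3.5501, df = 2, p = 0.169472, fail to reject H0.


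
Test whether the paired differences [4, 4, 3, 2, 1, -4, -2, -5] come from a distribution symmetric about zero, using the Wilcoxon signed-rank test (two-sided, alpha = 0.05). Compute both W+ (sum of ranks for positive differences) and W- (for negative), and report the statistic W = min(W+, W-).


Step 1: Drop any zero differences (none here) and take |d_i|.
|d| = [4, 4, 3, 2, 1, 4, 2, 5]
Step 2: Midrank |d_i| (ties get averaged ranks).
ranks: |4|->6, |4|->6, |3|->4, |2|->2.5, |1|->1, |4|->6, |2|->2.5, |5|->8
Step 3: Attach original signs; sum ranks with positive sign and with negative sign.
W+ = 6 + 6 + 4 + 2.5 + 1 = 19.5
W- = 6 + 2.5 + 8 = 16.5
(Check: W+ + W- = 36 should equal n(n+1)/2 = 36.)
Step 4: Test statistic W = min(W+, W-) = 16.5.
Step 5: Ties in |d|, so use the tie-corrected normal approximation.
        E[W] = n(n+1)/4 = 8*9/4 = 18.
        Tie groups: |d|=2 (t=2), |d|=4 (t=3); sum(t^3 - t) = 30.
        Var[W] = n(n+1)(2n+1)/24 - sum(t^3-t)/48 = 1224/24 - 30/48 = 50.375.
        z = (W - E[W]) / sqrt(Var[W]) = (16.5 - 18) / 7.0975 = -0.2113.
        Two-sided p = 2*Phi(z) = 0.832621.
Step 6: alpha = 0.05. fail to reject H0.

W+ = 19.5, W- = 16.5, W = min = 16.5, p = 0.832621, fail to reject H0.


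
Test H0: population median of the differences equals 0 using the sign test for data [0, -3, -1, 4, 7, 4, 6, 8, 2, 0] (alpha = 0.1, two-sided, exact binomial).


Step 1: Discard zero differences. Original n = 10; n_eff = number of nonzero differences = 8.
Nonzero differences (with sign): -3, -1, +4, +7, +4, +6, +8, +2
Step 2: Count signs: positive = 6, negative = 2.
Step 3: Under H0: P(positive) = 0.5, so the number of positives S ~ Bin(8, 0.5).
Step 4: Two-sided exact p-value = sum of Bin(8,0.5) probabilities at or below the observed probability = 0.289062.
Step 5: alpha = 0.1. fail to reject H0.

n_eff = 8, pos = 6, neg = 2, p = 0.289062, fail to reject H0.


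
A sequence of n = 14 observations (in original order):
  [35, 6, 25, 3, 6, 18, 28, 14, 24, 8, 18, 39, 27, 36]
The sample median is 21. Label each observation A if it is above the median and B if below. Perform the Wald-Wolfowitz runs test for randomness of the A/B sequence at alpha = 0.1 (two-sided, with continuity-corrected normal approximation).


Step 1: Compute median = 21; label A = above, B = below.
Labels in order: ABABBBABABBAAA  (n_A = 7, n_B = 7)
Step 2: Count runs R = 9.
Step 3: Under H0 (random ordering), E[R] = 2*n_A*n_B/(n_A+n_B) + 1 = 2*7*7/14 + 1 = 8.0000.
        Var[R] = 2*n_A*n_B*(2*n_A*n_B - n_A - n_B) / ((n_A+n_B)^2 * (n_A+n_B-1)) = 8232/2548 = 3.2308.
        SD[R] = 1.7974.
Step 4: Continuity-corrected z = (R - 0.5 - E[R]) / SD[R] = (9 - 0.5 - 8.0000) / 1.7974 = 0.2782.
Step 5: Two-sided p-value via normal approximation = 2*(1 - Phi(|z|)) = 0.780879.
Step 6: alpha = 0.1. fail to reject H0.

R = 9, z = 0.2782, p = 0.780879, fail to reject H0.


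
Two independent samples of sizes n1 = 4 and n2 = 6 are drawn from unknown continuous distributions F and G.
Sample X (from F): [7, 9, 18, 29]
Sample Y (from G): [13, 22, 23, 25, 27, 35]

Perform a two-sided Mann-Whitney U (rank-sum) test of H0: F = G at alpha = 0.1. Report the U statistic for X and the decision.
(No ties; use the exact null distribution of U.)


Step 1: Combine and sort all 10 observations; assign midranks.
sorted (value, group): (7,X), (9,X), (13,Y), (18,X), (22,Y), (23,Y), (25,Y), (27,Y), (29,X), (35,Y)
ranks: 7->1, 9->2, 13->3, 18->4, 22->5, 23->6, 25->7, 27->8, 29->9, 35->10
Step 2: Rank sum for X: R1 = 1 + 2 + 4 + 9 = 16.
Step 3: U_X = R1 - n1(n1+1)/2 = 16 - 4*5/2 = 16 - 10 = 6.
       U_Y = n1*n2 - U_X = 24 - 6 = 18.
Step 4: No ties, so the exact null distribution of U (based on enumerating the C(10,4) = 210 equally likely rank assignments) gives the two-sided p-value.
Step 5: p-value = 0.257143; compare to alpha = 0.1. fail to reject H0.

U_X = 6, p = 0.257143, fail to reject H0 at alpha = 0.1.


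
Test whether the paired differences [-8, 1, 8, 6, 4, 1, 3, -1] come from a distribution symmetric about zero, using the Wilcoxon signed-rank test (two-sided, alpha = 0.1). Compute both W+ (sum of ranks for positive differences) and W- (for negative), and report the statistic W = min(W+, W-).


Step 1: Drop any zero differences (none here) and take |d_i|.
|d| = [8, 1, 8, 6, 4, 1, 3, 1]
Step 2: Midrank |d_i| (ties get averaged ranks).
ranks: |8|->7.5, |1|->2, |8|->7.5, |6|->6, |4|->5, |1|->2, |3|->4, |1|->2
Step 3: Attach original signs; sum ranks with positive sign and with negative sign.
W+ = 2 + 7.5 + 6 + 5 + 2 + 4 = 26.5
W- = 7.5 + 2 = 9.5
(Check: W+ + W- = 36 should equal n(n+1)/2 = 36.)
Step 4: Test statistic W = min(W+, W-) = 9.5.
Step 5: Ties in |d|, so use the tie-corrected normal approximation.
        E[W] = n(n+1)/4 = 8*9/4 = 18.
        Tie groups: |d|=1 (t=3), |d|=8 (t=2); sum(t^3 - t) = 30.
        Var[W] = n(n+1)(2n+1)/24 - sum(t^3-t)/48 = 1224/24 - 30/48 = 50.375.
        z = (W - E[W]) / sqrt(Var[W]) = (9.5 - 18) / 7.0975 = -1.1976.
        Two-sided p = 2*Phi(z) = 0.231073.
Step 6: alpha = 0.1. fail to reject H0.

W+ = 26.5, W- = 9.5, W = min = 9.5, p = 0.231073, fail to reject H0.
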